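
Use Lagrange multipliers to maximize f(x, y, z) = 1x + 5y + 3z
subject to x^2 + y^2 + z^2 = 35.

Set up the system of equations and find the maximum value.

Lagrange conditions: 1 = 2*lambda*x, 5 = 2*lambda*y, 3 = 2*lambda*z
So x:1 = y:5 = z:3, i.e. x = 1t, y = 5t, z = 3t
Constraint: t^2*(1^2 + 5^2 + 3^2) = 35
  t^2 * 35 = 35  =>  t = sqrt(1)
Maximum = 1*1t + 5*5t + 3*3t = 35*sqrt(1) = 35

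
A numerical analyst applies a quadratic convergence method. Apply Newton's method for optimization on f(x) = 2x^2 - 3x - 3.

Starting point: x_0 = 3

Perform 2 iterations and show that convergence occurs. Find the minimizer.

f(x) = 2x^2 - 3x - 3, f'(x) = 4x + (-3), f''(x) = 4
Step 1: f'(3) = 9, x_1 = 3 - 9/4 = 3/4
Step 2: f'(3/4) = 0, x_2 = 3/4 (converged)
Newton's method converges in 1 step for quadratics.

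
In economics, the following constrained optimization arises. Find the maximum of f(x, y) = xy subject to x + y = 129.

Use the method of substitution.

Substitute y = 129 - x into f(x,y) = xy:
g(x) = x(129 - x) = 129x - x^2
g'(x) = 129 - 2x = 0  =>  x = 129/2
y = 129 - 129/2 = 129/2
Maximum value = (129/2) * (129/2) = 16641/4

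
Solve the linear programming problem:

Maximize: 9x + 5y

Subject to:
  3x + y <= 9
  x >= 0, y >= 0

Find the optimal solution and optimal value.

The feasible region has vertices at [(0, 0), (3, 0), (0, 9)].
Checking objective 9x + 5y at each vertex:
  (0, 0): 9*0 + 5*0 = 0
  (3, 0): 9*3 + 5*0 = 27
  (0, 9): 9*0 + 5*9 = 45
Maximum is 45 at (0, 9).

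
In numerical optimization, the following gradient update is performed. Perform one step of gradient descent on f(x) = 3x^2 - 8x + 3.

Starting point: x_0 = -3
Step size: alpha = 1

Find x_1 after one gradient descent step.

f(x) = 3x^2 - 8x + 3
f'(x) = 6x - 8
f'(-3) = 6*-3 + (-8) = -26
x_1 = x_0 - alpha * f'(x_0) = -3 - 1 * -26 = 23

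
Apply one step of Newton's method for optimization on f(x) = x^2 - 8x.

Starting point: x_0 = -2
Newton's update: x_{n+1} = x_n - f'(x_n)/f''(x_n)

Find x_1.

f(x) = x^2 - 8x
f'(x) = 2x + (-8), f''(x) = 2
Newton step: x_1 = x_0 - f'(x_0)/f''(x_0)
f'(-2) = -12
x_1 = -2 - -12/2 = 4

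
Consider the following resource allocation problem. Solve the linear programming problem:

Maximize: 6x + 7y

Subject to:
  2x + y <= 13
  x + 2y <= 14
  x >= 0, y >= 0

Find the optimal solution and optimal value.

Feasible vertices: (0, 0), (0, 7), (4, 5), (13/2, 0)
Objective 6x + 7y at each:
  (0, 0): 0
  (0, 7): 49
  (4, 5): 59
  (13/2, 0): 39
Maximum is 59 at (4, 5).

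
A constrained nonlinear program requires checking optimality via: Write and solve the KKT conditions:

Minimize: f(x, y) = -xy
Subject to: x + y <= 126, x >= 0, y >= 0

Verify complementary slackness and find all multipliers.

Problem: min -xy s.t. x + y <= 126 (multiplier lambda), x >= 0 (mu_x), y >= 0 (mu_y)
KKT stationarity: -y + lambda - mu_x = 0, -x + lambda - mu_y = 0, with lambda, mu_x, mu_y >= 0
Complementary slackness: lambda*(x + y - 126) = 0, mu_x*x = 0, mu_y*y = 0
If lambda = 0: y = -mu_x <= 0 and x = -mu_y <= 0 force x = y = 0 with f = 0; but x = y = 63 is feasible with f = -3969 < 0, so this is not the minimum. Hence lambda > 0 and x + y = 126.
Try x > 0, y > 0 (so mu_x = mu_y = 0): y = lambda, x = lambda => x = y = lambda
x + y = 126 => 2*lambda = 126 => lambda = 63
x* = y* = 63 > 0, consistent with mu_x = mu_y = 0.
(Any feasible point with x = 0 or y = 0 has f = 0 > -3969, so the minimum is not on those boundaries.)
min(-xy) = -3969 (i.e. max xy = 3969)
Multipliers: lambda = 63, mu_x = 0, mu_y = 0
Complementary slackness: lambda*(x + y - 126) = 63*(63 + 63 - 126) = 0, mu_x*x = 0*63 = 0, mu_y*y = 0*63 = 0. Satisfied.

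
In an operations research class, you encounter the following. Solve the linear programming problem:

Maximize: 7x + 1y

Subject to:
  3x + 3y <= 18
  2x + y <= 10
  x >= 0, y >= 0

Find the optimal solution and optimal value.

Feasible vertices: (0, 0), (0, 6), (4, 2), (5, 0)
Objective 7x + 1y at each:
  (0, 0): 0
  (0, 6): 6
  (4, 2): 30
  (5, 0): 35
Maximum is 35 at (5, 0).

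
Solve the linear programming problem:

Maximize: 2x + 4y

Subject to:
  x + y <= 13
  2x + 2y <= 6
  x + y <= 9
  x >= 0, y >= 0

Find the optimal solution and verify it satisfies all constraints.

Feasible vertices: (0, 0), (0, 3), (3, 0)
Objective 2x + 4y at each vertex:
  (0, 0): 0
  (0, 3): 12
  (3, 0): 6
Maximum is 12 at (0, 3).
Verify constraints at (x, y) = (0, 3):
  1*0 + 1*3 = 3 <= 13
  2*0 + 2*3 = 6 <= 6 (active)
  1*0 + 1*3 = 3 <= 9
  x = 0 >= 0, y = 3 >= 0. All constraints satisfied.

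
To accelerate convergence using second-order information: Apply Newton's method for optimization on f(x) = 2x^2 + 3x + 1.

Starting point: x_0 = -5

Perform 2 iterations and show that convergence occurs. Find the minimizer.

f(x) = 2x^2 + 3x + 1, f'(x) = 4x + (3), f''(x) = 4
Step 1: f'(-5) = -17, x_1 = -5 - -17/4 = -3/4
Step 2: f'(-3/4) = 0, x_2 = -3/4 (converged)
Newton's method converges in 1 step for quadratics.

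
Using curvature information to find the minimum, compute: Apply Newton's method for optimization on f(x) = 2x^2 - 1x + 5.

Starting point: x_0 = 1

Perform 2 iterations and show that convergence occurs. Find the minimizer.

f(x) = 2x^2 - 1x + 5, f'(x) = 4x + (-1), f''(x) = 4
Step 1: f'(1) = 3, x_1 = 1 - 3/4 = 1/4
Step 2: f'(1/4) = 0, x_2 = 1/4 (converged)
Newton's method converges in 1 step for quadratics.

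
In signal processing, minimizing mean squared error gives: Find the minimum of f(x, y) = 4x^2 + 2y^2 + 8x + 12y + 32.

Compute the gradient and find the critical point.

f(x,y) = 4x^2 + 2y^2 + 8x + 12y + 32
df/dx = 8x + (8) = 0  =>  x = -1
df/dy = 4y + (12) = 0  =>  y = -3
f(-1, -3) = 4*(-1)^2 + 2*(-3)^2 + 8*(-1) + 12*(-3) + 32 = 10
Hessian is diagonal with entries 8, 4 > 0, so this is a minimum.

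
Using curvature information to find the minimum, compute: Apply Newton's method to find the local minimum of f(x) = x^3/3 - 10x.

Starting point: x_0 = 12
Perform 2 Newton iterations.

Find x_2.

f(x) = x^3/3 - 10x
f'(x) = x^2 - 10, f''(x) = 2x
Newton update: x_{n+1} = x_n - (x_n^2 - 10)/(2*x_n)
Step 1: x_0 = 12, f'=134, f''=24, x_1 = 77/12
Step 2: x_1 = 77/12, f'=4489/144, f''=77/6, x_2 = 7369/1848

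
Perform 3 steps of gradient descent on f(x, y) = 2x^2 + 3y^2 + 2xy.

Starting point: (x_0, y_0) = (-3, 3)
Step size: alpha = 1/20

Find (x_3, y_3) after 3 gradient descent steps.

f(x,y) = 2x^2 + 3y^2 + 2xy
grad_x = 4x + 2y, grad_y = 6y + 2x
Step 1: grad = (-6, 12), (-27/10, 12/5)
Step 2: grad = (-6, 9), (-12/5, 39/20)
Step 3: grad = (-57/10, 69/10), (-423/200, 321/200)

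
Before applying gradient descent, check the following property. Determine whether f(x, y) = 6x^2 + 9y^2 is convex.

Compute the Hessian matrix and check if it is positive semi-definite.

f(x,y) = 6x^2 + 9y^2
Hessian H = [[12, 0], [0, 18]]
trace(H) = 30, det(H) = 216
Eigenvalues: (30 +/- sqrt(36)) / 2 = 18, 12
Since both eigenvalues > 0, f is convex.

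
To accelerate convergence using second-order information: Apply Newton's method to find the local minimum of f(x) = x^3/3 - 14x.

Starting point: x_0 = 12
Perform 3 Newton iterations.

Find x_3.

f(x) = x^3/3 - 14x
f'(x) = x^2 - 14, f''(x) = 2x
Newton update: x_{n+1} = x_n - (x_n^2 - 14)/(2*x_n)
Step 1: x_0 = 12, f'=130, f''=24, x_1 = 79/12
Step 2: x_1 = 79/12, f'=4225/144, f''=79/6, x_2 = 8257/1896
Step 3: x_2 = 8257/1896, f'=17850625/3594816, f''=8257/948, x_3 = 118505473/31310544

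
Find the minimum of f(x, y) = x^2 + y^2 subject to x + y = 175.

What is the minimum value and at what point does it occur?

Substitute y = 175 - x into f(x,y) = x^2 + y^2:
g(x) = x^2 + (175 - x)^2 = 2x^2 - 350x + 30625
g'(x) = 4x - 350 = 0  =>  x = 175/2
y = 175 - 175/2 = 175/2
Minimum value = (175/2)^2 + (175/2)^2 = 30625/2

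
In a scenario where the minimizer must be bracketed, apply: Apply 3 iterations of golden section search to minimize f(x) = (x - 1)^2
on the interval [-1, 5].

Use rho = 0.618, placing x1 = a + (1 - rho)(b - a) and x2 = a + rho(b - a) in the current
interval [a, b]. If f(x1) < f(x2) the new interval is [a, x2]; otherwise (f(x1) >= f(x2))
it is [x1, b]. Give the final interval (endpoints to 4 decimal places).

Golden section search for min of f(x) = (x - 1)^2 on [-1, 5].
Each step: x1 = a + (1 - rho)(b - a), x2 = a + rho(b - a); if f(x1) < f(x2) keep [a, x2], otherwise keep [x1, b].
Step 1: [-1.0000, 5.0000], x1=1.2920 (f=0.0853), x2=2.7080 (f=2.9173); f(x1) < f(x2) => keep [-1.0000, 2.7080]
Step 2: [-1.0000, 2.7080], x1=0.4165 (f=0.3405), x2=1.2915 (f=0.0850); f(x1) > f(x2) => keep [0.4165, 2.7080]
Step 3: [0.4165, 2.7080], x1=1.2918 (f=0.0852), x2=1.8326 (f=0.6933); f(x1) < f(x2) => keep [0.4165, 1.8326]
Final interval: [0.4165, 1.8326]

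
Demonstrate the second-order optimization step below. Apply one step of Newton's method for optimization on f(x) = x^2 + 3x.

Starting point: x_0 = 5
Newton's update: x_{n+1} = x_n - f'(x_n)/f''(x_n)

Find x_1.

f(x) = x^2 + 3x
f'(x) = 2x + (3), f''(x) = 2
Newton step: x_1 = x_0 - f'(x_0)/f''(x_0)
f'(5) = 13
x_1 = 5 - 13/2 = -3/2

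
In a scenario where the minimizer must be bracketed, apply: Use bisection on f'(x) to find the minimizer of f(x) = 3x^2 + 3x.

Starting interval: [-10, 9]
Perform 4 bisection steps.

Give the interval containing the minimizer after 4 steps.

Finding critical point of f(x) = 3x^2 + 3x using bisection on f'(x) = 6x + 3.
f'(x) = 0 when x = -1/2.
Starting interval: [-10, 9]
Step 1: mid = -1/2, f'(mid) = 0, new interval = [-1/2, -1/2]
Step 2: mid = -1/2, f'(mid) = 0, new interval = [-1/2, -1/2]
Step 3: mid = -1/2, f'(mid) = 0, new interval = [-1/2, -1/2]
Step 4: mid = -1/2, f'(mid) = 0, new interval = [-1/2, -1/2]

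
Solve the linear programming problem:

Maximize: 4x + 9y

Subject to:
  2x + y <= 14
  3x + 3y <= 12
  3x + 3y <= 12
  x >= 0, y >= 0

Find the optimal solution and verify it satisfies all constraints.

Feasible vertices: (0, 0), (0, 4), (4, 0)
Objective 4x + 9y at each vertex:
  (0, 0): 0
  (0, 4): 36
  (4, 0): 16
Maximum is 36 at (0, 4).
Verify constraints at (x, y) = (0, 4):
  2*0 + 1*4 = 4 <= 14
  3*0 + 3*4 = 12 <= 12 (active)
  3*0 + 3*4 = 12 <= 12 (active)
  x = 0 >= 0, y = 4 >= 0. All constraints satisfied.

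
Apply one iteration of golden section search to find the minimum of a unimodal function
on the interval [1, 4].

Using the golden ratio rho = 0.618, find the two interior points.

Golden section search on [1, 4].
Golden ratio rho = 0.618 (approx).
Interior points:
  x_1 = 1 + (1-0.618)*3 = 2.1460
  x_2 = 1 + 0.618*3 = 2.8540
Compare f(x_1) and f(x_2) to determine which subinterval to keep.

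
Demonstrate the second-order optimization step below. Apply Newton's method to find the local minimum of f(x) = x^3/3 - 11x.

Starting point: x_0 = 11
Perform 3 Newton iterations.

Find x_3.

f(x) = x^3/3 - 11x
f'(x) = x^2 - 11, f''(x) = 2x
Newton update: x_{n+1} = x_n - (x_n^2 - 11)/(2*x_n)
Step 1: x_0 = 11, f'=110, f''=22, x_1 = 6
Step 2: x_1 = 6, f'=25, f''=12, x_2 = 47/12
Step 3: x_2 = 47/12, f'=625/144, f''=47/6, x_3 = 3793/1128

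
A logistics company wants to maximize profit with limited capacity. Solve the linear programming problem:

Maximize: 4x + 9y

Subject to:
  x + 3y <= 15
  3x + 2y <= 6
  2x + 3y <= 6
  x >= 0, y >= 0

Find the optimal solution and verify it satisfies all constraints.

Feasible vertices: (0, 0), (0, 2), (6/5, 6/5), (2, 0)
Objective 4x + 9y at each vertex:
  (0, 0): 0
  (0, 2): 18
  (6/5, 6/5): 78/5
  (2, 0): 8
Maximum is 18 at (0, 2).
Verify constraints at (x, y) = (0, 2):
  1*0 + 3*2 = 6 <= 15
  3*0 + 2*2 = 4 <= 6
  2*0 + 3*2 = 6 <= 6 (active)
  x = 0 >= 0, y = 2 >= 0. All constraints satisfied.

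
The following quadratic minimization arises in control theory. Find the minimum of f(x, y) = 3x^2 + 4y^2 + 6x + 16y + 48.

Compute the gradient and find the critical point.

f(x,y) = 3x^2 + 4y^2 + 6x + 16y + 48
df/dx = 6x + (6) = 0  =>  x = -1
df/dy = 8y + (16) = 0  =>  y = -2
f(-1, -2) = 3*(-1)^2 + 4*(-2)^2 + 6*(-1) + 16*(-2) + 48 = 29
Hessian is diagonal with entries 6, 8 > 0, so this is a minimum.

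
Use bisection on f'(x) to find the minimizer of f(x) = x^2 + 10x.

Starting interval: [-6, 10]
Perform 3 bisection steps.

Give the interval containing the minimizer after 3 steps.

Finding critical point of f(x) = x^2 + 10x using bisection on f'(x) = 2x + 10.
f'(x) = 0 when x = -5.
Starting interval: [-6, 10]
Step 1: mid = 2, f'(mid) = 14, new interval = [-6, 2]
Step 2: mid = -2, f'(mid) = 6, new interval = [-6, -2]
Step 3: mid = -4, f'(mid) = 2, new interval = [-6, -4]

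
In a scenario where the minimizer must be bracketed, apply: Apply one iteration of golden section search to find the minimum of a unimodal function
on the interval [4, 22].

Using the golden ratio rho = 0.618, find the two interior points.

Golden section search on [4, 22].
Golden ratio rho = 0.618 (approx).
Interior points:
  x_1 = 4 + (1-0.618)*18 = 10.8760
  x_2 = 4 + 0.618*18 = 15.1240
Compare f(x_1) and f(x_2) to determine which subinterval to keep.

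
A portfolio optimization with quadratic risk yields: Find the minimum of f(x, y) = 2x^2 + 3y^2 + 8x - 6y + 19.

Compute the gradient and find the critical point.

f(x,y) = 2x^2 + 3y^2 + 8x - 6y + 19
df/dx = 4x + (8) = 0  =>  x = -2
df/dy = 6y + (-6) = 0  =>  y = 1
f(-2, 1) = 2*(-2)^2 + 3*(1)^2 + 8*(-2) + -6*(1) + 19 = 8
Hessian is diagonal with entries 4, 6 > 0, so this is a minimum.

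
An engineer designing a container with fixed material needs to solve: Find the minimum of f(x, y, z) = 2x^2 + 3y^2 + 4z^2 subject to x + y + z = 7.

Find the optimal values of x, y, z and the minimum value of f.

Using Lagrange multipliers on f = 2x^2 + 3y^2 + 4z^2 with constraint x + y + z = 7:
Conditions: 2*2*x = lambda, 2*3*y = lambda, 2*4*z = lambda
So x = lambda/4, y = lambda/6, z = lambda/8
Substituting into constraint: lambda * (13/24) = 7
lambda = 168/13
x = 42/13, y = 28/13, z = 21/13
Minimum value = 588/13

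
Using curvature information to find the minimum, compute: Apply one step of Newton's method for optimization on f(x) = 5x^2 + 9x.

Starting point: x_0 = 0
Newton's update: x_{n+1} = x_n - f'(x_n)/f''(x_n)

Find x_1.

f(x) = 5x^2 + 9x
f'(x) = 10x + (9), f''(x) = 10
Newton step: x_1 = x_0 - f'(x_0)/f''(x_0)
f'(0) = 9
x_1 = 0 - 9/10 = -9/10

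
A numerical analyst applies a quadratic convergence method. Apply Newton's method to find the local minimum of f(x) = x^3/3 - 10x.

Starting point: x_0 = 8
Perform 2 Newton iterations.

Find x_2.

f(x) = x^3/3 - 10x
f'(x) = x^2 - 10, f''(x) = 2x
Newton update: x_{n+1} = x_n - (x_n^2 - 10)/(2*x_n)
Step 1: x_0 = 8, f'=54, f''=16, x_1 = 37/8
Step 2: x_1 = 37/8, f'=729/64, f''=37/4, x_2 = 2009/592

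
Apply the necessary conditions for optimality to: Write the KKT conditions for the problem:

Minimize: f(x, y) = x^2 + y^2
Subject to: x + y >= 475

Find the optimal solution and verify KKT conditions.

KKT conditions for min x^2 + y^2 s.t. x + y >= 475:
Stationarity: 2x = mu, 2y = mu
So x = y = mu/2.
Complementary slackness: mu*(x + y - 475) = 0
Primal feasibility: x + y >= 475; dual feasibility: mu >= 0
If mu = 0 then x = y = 0, but 0 + 0 < 475 is infeasible, so the constraint is active.
Constraint active: x + y = 2*(mu/2) = 475 => mu = 475
x = y = 475/2, f = 225625/2
Verify: stationarity 2*(475/2) = 475 = mu; primal 475/2 + 475/2 = 475 >= 475; dual mu = 475 >= 0; complementary slackness 475*(475 - 475) = 0. All KKT conditions hold.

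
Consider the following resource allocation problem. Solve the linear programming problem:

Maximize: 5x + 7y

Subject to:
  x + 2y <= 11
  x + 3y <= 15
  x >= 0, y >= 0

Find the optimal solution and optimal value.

Feasible vertices: (0, 0), (0, 5), (3, 4), (11, 0)
Objective 5x + 7y at each:
  (0, 0): 0
  (0, 5): 35
  (3, 4): 43
  (11, 0): 55
Maximum is 55 at (11, 0).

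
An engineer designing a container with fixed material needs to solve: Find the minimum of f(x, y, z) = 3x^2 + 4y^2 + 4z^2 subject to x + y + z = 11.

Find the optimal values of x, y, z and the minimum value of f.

Using Lagrange multipliers on f = 3x^2 + 4y^2 + 4z^2 with constraint x + y + z = 11:
Conditions: 2*3*x = lambda, 2*4*y = lambda, 2*4*z = lambda
So x = lambda/6, y = lambda/8, z = lambda/8
Substituting into constraint: lambda * (5/12) = 11
lambda = 132/5
x = 22/5, y = 33/10, z = 33/10
Minimum value = 726/5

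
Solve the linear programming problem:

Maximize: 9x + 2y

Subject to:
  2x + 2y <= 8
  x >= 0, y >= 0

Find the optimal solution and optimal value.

The feasible region has vertices at [(0, 0), (4, 0), (0, 4)].
Checking objective 9x + 2y at each vertex:
  (0, 0): 9*0 + 2*0 = 0
  (4, 0): 9*4 + 2*0 = 36
  (0, 4): 9*0 + 2*4 = 8
Maximum is 36 at (4, 0).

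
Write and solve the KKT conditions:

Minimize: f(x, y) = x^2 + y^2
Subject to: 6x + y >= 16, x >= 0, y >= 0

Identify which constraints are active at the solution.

KKT conditions for min x^2 + y^2 s.t. 6x + 1y >= 16, x >= 0, y >= 0:
Stationarity: 2x = mu*6 + mu_x, 2y = mu*1 + mu_y, with mu, mu_x, mu_y >= 0
Complementary slackness: mu*(6x + y - 16) = 0, mu_x*x = 0, mu_y*y = 0
(0, 0) is infeasible (6*0 + 1*0 < 16), so if mu = 0 stationarity would force x = mu_x/2 >= 0, y = mu_y/2 >= 0 with mu_x*x = mu_y*y = 0, i.e. x = y = 0: contradiction. Hence mu > 0 and 6x + y = 16 is active.
Try x > 0, y > 0 (so mu_x = mu_y = 0): x = 6*mu/2, y = 1*mu/2
Substitute: 6*(6*mu/2) + 1*(1*mu/2) = 16
  mu*37/2 = 16 => mu = 32/37
x* = 96/37 > 0, y* = 16/37 > 0, consistent with mu_x = mu_y = 0.
f is convex and the constraints are linear, so this KKT point is the global minimum.
f* = 256/37
Active constraints: 6x + y >= 16 (holds with equality, mu = 32/37 > 0); x >= 0 and y >= 0 are inactive (mu_x = mu_y = 0).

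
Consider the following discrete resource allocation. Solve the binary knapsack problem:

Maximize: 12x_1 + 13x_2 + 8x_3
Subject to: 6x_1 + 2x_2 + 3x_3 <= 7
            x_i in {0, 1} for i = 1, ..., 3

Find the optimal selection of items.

Items: item 1 (v=12, w=6), item 2 (v=13, w=2), item 3 (v=8, w=3)
Capacity: 7
Checking all 8 subsets (w = total weight, v = total value):
  {}: w = 0, v = 0
  {1}: w = 6, v = 12
  {2}: w = 2, v = 13
  {3}: w = 3, v = 8
  {1, 2}: w = 8 > 7, infeasible
  {1, 3}: w = 9 > 7, infeasible
  {2, 3}: w = 5, v = 21
  {1, 2, 3}: w = 11 > 7, infeasible
Best feasible subset: items [2, 3]
Total weight: 5 <= 7, total value: 21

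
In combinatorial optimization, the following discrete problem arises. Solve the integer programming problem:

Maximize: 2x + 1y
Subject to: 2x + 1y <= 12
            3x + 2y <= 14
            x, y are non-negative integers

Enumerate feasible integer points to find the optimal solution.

Constraint 1: 2x + 1y <= 12
Constraint 2: 3x + 2y <= 14
Feasible x range (need y >= 0): 0 <= x <= min(12/2, 14/3) => x in {0, ..., 4}.
Enumerate feasible integer points row by row (the coefficient of y is 1 > 0, so for each x the largest feasible y gives the best value):
  x = 0: y <= min((12 - 2*0)/1, (14 - 3*0)/2) => y in {0, ..., 7}; best 2*0 + 1*7 = 7
  x = 1: y <= min((12 - 2*1)/1, (14 - 3*1)/2) => y in {0, ..., 5}; best 2*1 + 1*5 = 7
  x = 2: y <= min((12 - 2*2)/1, (14 - 3*2)/2) => y in {0, ..., 4}; best 2*2 + 1*4 = 8
  x = 3: y <= min((12 - 2*3)/1, (14 - 3*3)/2) => y in {0, ..., 2}; best 2*3 + 1*2 = 8
  x = 4: y <= min((12 - 2*4)/1, (14 - 3*4)/2) => y in {0, ..., 1}; best 2*4 + 1*1 = 9
The maximum 2x + 1y = 9 is achieved at x = 4, y = 1.
Check: 2*4 + 1*1 = 9 <= 12 and 3*4 + 2*1 = 14 <= 14.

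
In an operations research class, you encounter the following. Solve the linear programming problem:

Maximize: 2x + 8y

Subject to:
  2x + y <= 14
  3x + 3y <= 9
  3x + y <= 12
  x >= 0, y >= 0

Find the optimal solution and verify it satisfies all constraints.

Feasible vertices: (0, 0), (0, 3), (3, 0)
Objective 2x + 8y at each vertex:
  (0, 0): 0
  (0, 3): 24
  (3, 0): 6
Maximum is 24 at (0, 3).
Verify constraints at (x, y) = (0, 3):
  2*0 + 1*3 = 3 <= 14
  3*0 + 3*3 = 9 <= 9 (active)
  3*0 + 1*3 = 3 <= 12
  x = 0 >= 0, y = 3 >= 0. All constraints satisfied.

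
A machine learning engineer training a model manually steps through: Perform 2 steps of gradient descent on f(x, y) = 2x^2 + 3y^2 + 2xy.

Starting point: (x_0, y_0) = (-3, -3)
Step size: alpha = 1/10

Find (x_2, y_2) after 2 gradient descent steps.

f(x,y) = 2x^2 + 3y^2 + 2xy
grad_x = 4x + 2y, grad_y = 6y + 2x
Step 1: grad = (-18, -24), (-6/5, -3/5)
Step 2: grad = (-6, -6), (-3/5, 0)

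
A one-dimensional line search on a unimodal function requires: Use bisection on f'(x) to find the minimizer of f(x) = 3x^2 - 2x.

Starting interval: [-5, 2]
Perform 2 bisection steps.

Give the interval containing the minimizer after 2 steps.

Finding critical point of f(x) = 3x^2 - 2x using bisection on f'(x) = 6x + -2.
f'(x) = 0 when x = 1/3.
Starting interval: [-5, 2]
Step 1: mid = -3/2, f'(mid) = -11, new interval = [-3/2, 2]
Step 2: mid = 1/4, f'(mid) = -1/2, new interval = [1/4, 2]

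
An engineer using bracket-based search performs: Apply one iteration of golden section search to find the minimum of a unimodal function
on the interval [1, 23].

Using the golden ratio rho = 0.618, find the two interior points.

Golden section search on [1, 23].
Golden ratio rho = 0.618 (approx).
Interior points:
  x_1 = 1 + (1-0.618)*22 = 9.4040
  x_2 = 1 + 0.618*22 = 14.5960
Compare f(x_1) and f(x_2) to determine which subinterval to keep.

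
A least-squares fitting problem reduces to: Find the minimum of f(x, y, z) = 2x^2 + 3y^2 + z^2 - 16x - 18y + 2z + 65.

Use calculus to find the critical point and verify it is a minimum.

f(x,y,z) = 2x^2 + 3y^2 + z^2 - 16x - 18y + 2z + 65
df/dx = 4x + (-16) = 0 => x = 4
df/dy = 6y + (-18) = 0 => y = 3
df/dz = 2z + (2) = 0 => z = -1
f(4,3,-1) = 2*(4)^2 + 3*(3)^2 + 1*(-1)^2 + -16*(4) + -18*(3) + 2*(-1) + 65 = 5
Hessian is diagonal with entries 4, 6, 2 > 0, confirmed minimum.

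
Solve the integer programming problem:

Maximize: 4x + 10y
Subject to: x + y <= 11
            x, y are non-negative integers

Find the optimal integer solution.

Objective: 4x + 10y, constraint: x + y <= 11
Coefficient of y is 10 > coefficient of x is 4, so allocate the entire budget to y.
Optimal: x = 0, y = 11, value = 110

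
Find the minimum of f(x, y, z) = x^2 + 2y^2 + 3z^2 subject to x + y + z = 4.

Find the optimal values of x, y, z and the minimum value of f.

Using Lagrange multipliers on f = x^2 + 2y^2 + 3z^2 with constraint x + y + z = 4:
Conditions: 2*1*x = lambda, 2*2*y = lambda, 2*3*z = lambda
So x = lambda/2, y = lambda/4, z = lambda/6
Substituting into constraint: lambda * (11/12) = 4
lambda = 48/11
x = 24/11, y = 12/11, z = 8/11
Minimum value = 96/11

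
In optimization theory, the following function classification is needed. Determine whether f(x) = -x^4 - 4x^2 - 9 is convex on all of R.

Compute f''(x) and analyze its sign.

f(x) = -x^4 - 4x^2 - 9
f'(x) = -4x^3 + -8x
f''(x) = -12x^2 + -8
f''(x) = -12x^2 + -8 <= -8 < 0 for all x
Therefore, f is concave on R.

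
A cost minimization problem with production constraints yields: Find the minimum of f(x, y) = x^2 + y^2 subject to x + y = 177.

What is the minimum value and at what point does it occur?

Substitute y = 177 - x into f(x,y) = x^2 + y^2:
g(x) = x^2 + (177 - x)^2 = 2x^2 - 354x + 31329
g'(x) = 4x - 354 = 0  =>  x = 177/2
y = 177 - 177/2 = 177/2
Minimum value = (177/2)^2 + (177/2)^2 = 31329/2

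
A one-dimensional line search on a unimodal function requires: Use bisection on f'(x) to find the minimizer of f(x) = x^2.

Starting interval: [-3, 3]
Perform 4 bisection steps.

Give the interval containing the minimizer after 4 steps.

Finding critical point of f(x) = x^2 using bisection on f'(x) = 2x + 0.
f'(x) = 0 when x = 0.
Starting interval: [-3, 3]
Step 1: mid = 0, f'(mid) = 0, new interval = [0, 0]
Step 2: mid = 0, f'(mid) = 0, new interval = [0, 0]
Step 3: mid = 0, f'(mid) = 0, new interval = [0, 0]
Step 4: mid = 0, f'(mid) = 0, new interval = [0, 0]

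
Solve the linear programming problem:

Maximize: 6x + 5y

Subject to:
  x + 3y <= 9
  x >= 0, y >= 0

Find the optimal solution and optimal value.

The feasible region has vertices at [(0, 0), (9, 0), (0, 3)].
Checking objective 6x + 5y at each vertex:
  (0, 0): 6*0 + 5*0 = 0
  (9, 0): 6*9 + 5*0 = 54
  (0, 3): 6*0 + 5*3 = 15
Maximum is 54 at (9, 0).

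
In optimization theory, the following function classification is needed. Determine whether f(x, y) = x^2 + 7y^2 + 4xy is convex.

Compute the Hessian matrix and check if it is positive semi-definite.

f(x,y) = x^2 + 7y^2 + 4xy
Hessian H = [[2, 4], [4, 14]]
trace(H) = 16, det(H) = 12
Eigenvalues: (16 +/- sqrt(208)) / 2 = 15.21, 0.7889
Since both eigenvalues > 0, f is convex.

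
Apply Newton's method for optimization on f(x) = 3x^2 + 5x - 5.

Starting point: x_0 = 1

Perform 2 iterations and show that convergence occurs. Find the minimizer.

f(x) = 3x^2 + 5x - 5, f'(x) = 6x + (5), f''(x) = 6
Step 1: f'(1) = 11, x_1 = 1 - 11/6 = -5/6
Step 2: f'(-5/6) = 0, x_2 = -5/6 (converged)
Newton's method converges in 1 step for quadratics.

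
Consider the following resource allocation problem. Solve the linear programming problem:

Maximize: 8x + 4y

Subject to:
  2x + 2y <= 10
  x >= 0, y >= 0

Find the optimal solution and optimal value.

The feasible region has vertices at [(0, 0), (5, 0), (0, 5)].
Checking objective 8x + 4y at each vertex:
  (0, 0): 8*0 + 4*0 = 0
  (5, 0): 8*5 + 4*0 = 40
  (0, 5): 8*0 + 4*5 = 20
Maximum is 40 at (5, 0).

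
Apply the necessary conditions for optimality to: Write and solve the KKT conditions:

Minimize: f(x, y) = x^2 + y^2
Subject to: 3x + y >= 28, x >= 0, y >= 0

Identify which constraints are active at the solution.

KKT conditions for min x^2 + y^2 s.t. 3x + 1y >= 28, x >= 0, y >= 0:
Stationarity: 2x = mu*3 + mu_x, 2y = mu*1 + mu_y, with mu, mu_x, mu_y >= 0
Complementary slackness: mu*(3x + y - 28) = 0, mu_x*x = 0, mu_y*y = 0
(0, 0) is infeasible (3*0 + 1*0 < 28), so if mu = 0 stationarity would force x = mu_x/2 >= 0, y = mu_y/2 >= 0 with mu_x*x = mu_y*y = 0, i.e. x = y = 0: contradiction. Hence mu > 0 and 3x + y = 28 is active.
Try x > 0, y > 0 (so mu_x = mu_y = 0): x = 3*mu/2, y = 1*mu/2
Substitute: 3*(3*mu/2) + 1*(1*mu/2) = 28
  mu*10/2 = 28 => mu = 28/5
x* = 42/5 > 0, y* = 14/5 > 0, consistent with mu_x = mu_y = 0.
f is convex and the constraints are linear, so this KKT point is the global minimum.
f* = 392/5
Active constraints: 3x + y >= 28 (holds with equality, mu = 28/5 > 0); x >= 0 and y >= 0 are inactive (mu_x = mu_y = 0).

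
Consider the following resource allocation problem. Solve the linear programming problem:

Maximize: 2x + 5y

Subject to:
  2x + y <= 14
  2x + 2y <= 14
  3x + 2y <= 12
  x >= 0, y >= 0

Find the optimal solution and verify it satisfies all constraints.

Feasible vertices: (0, 0), (0, 6), (4, 0)
Objective 2x + 5y at each vertex:
  (0, 0): 0
  (0, 6): 30
  (4, 0): 8
Maximum is 30 at (0, 6).
Verify constraints at (x, y) = (0, 6):
  2*0 + 1*6 = 6 <= 14
  2*0 + 2*6 = 12 <= 14
  3*0 + 2*6 = 12 <= 12 (active)
  x = 0 >= 0, y = 6 >= 0. All constraints satisfied.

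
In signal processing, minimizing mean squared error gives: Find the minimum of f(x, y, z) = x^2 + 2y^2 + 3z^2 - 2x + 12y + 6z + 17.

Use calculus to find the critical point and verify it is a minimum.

f(x,y,z) = x^2 + 2y^2 + 3z^2 - 2x + 12y + 6z + 17
df/dx = 2x + (-2) = 0 => x = 1
df/dy = 4y + (12) = 0 => y = -3
df/dz = 6z + (6) = 0 => z = -1
f(1,-3,-1) = 1*(1)^2 + 2*(-3)^2 + 3*(-1)^2 + -2*(1) + 12*(-3) + 6*(-1) + 17 = -5
Hessian is diagonal with entries 2, 4, 6 > 0, confirmed minimum.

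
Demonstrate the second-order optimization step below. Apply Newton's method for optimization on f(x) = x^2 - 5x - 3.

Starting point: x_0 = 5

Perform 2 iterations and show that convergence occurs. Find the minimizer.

f(x) = x^2 - 5x - 3, f'(x) = 2x + (-5), f''(x) = 2
Step 1: f'(5) = 5, x_1 = 5 - 5/2 = 5/2
Step 2: f'(5/2) = 0, x_2 = 5/2 (converged)
Newton's method converges in 1 step for quadratics.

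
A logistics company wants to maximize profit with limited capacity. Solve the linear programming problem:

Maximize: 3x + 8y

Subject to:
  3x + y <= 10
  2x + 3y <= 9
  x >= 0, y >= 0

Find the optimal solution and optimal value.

Feasible vertices: (0, 0), (0, 3), (3, 1), (10/3, 0)
Objective 3x + 8y at each:
  (0, 0): 0
  (0, 3): 24
  (3, 1): 17
  (10/3, 0): 10
Maximum is 24 at (0, 3).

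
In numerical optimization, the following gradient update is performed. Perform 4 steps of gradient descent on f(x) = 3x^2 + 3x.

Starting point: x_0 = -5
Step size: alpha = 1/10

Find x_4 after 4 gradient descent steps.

f(x) = 3x^2 + 3x, f'(x) = 6x + (3)
Step 1: f'(-5) = -27, x_1 = -5 - 1/10 * -27 = -23/10
Step 2: f'(-23/10) = -54/5, x_2 = -23/10 - 1/10 * -54/5 = -61/50
Step 3: f'(-61/50) = -108/25, x_3 = -61/50 - 1/10 * -108/25 = -197/250
Step 4: f'(-197/250) = -216/125, x_4 = -197/250 - 1/10 * -216/125 = -769/1250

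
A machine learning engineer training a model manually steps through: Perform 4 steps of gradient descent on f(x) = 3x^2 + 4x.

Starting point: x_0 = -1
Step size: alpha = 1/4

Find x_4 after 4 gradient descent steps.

f(x) = 3x^2 + 4x, f'(x) = 6x + (4)
Step 1: f'(-1) = -2, x_1 = -1 - 1/4 * -2 = -1/2
Step 2: f'(-1/2) = 1, x_2 = -1/2 - 1/4 * 1 = -3/4
Step 3: f'(-3/4) = -1/2, x_3 = -3/4 - 1/4 * -1/2 = -5/8
Step 4: f'(-5/8) = 1/4, x_4 = -5/8 - 1/4 * 1/4 = -11/16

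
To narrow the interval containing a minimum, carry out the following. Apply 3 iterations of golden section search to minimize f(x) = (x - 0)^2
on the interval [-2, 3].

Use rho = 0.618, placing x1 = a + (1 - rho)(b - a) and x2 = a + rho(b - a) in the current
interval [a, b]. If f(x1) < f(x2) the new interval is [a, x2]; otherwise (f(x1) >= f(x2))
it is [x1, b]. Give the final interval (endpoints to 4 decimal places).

Golden section search for min of f(x) = (x - 0)^2 on [-2, 3].
Each step: x1 = a + (1 - rho)(b - a), x2 = a + rho(b - a); if f(x1) < f(x2) keep [a, x2], otherwise keep [x1, b].
Step 1: [-2.0000, 3.0000], x1=-0.0900 (f=0.0081), x2=1.0900 (f=1.1881); f(x1) < f(x2) => keep [-2.0000, 1.0900]
Step 2: [-2.0000, 1.0900], x1=-0.8196 (f=0.6718), x2=-0.0904 (f=0.0082); f(x1) > f(x2) => keep [-0.8196, 1.0900]
Step 3: [-0.8196, 1.0900], x1=-0.0901 (f=0.0081), x2=0.3605 (f=0.1300); f(x1) < f(x2) => keep [-0.8196, 0.3605]
Final interval: [-0.8196, 0.3605]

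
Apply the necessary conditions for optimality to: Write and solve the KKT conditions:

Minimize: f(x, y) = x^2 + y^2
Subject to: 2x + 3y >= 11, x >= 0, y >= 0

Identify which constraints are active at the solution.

KKT conditions for min x^2 + y^2 s.t. 2x + 3y >= 11, x >= 0, y >= 0:
Stationarity: 2x = mu*2 + mu_x, 2y = mu*3 + mu_y, with mu, mu_x, mu_y >= 0
Complementary slackness: mu*(2x + 3y - 11) = 0, mu_x*x = 0, mu_y*y = 0
(0, 0) is infeasible (2*0 + 3*0 < 11), so if mu = 0 stationarity would force x = mu_x/2 >= 0, y = mu_y/2 >= 0 with mu_x*x = mu_y*y = 0, i.e. x = y = 0: contradiction. Hence mu > 0 and 2x + 3y = 11 is active.
Try x > 0, y > 0 (so mu_x = mu_y = 0): x = 2*mu/2, y = 3*mu/2
Substitute: 2*(2*mu/2) + 3*(3*mu/2) = 11
  mu*13/2 = 11 => mu = 22/13
x* = 22/13 > 0, y* = 33/13 > 0, consistent with mu_x = mu_y = 0.
f is convex and the constraints are linear, so this KKT point is the global minimum.
f* = 121/13
Active constraints: 2x + 3y >= 11 (holds with equality, mu = 22/13 > 0); x >= 0 and y >= 0 are inactive (mu_x = mu_y = 0).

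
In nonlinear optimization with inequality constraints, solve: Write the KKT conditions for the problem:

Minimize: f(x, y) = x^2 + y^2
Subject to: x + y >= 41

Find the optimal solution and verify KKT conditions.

KKT conditions for min x^2 + y^2 s.t. x + y >= 41:
Stationarity: 2x = mu, 2y = mu
So x = y = mu/2.
Complementary slackness: mu*(x + y - 41) = 0
Primal feasibility: x + y >= 41; dual feasibility: mu >= 0
If mu = 0 then x = y = 0, but 0 + 0 < 41 is infeasible, so the constraint is active.
Constraint active: x + y = 2*(mu/2) = 41 => mu = 41
x = y = 41/2, f = 1681/2
Verify: stationarity 2*(41/2) = 41 = mu; primal 41/2 + 41/2 = 41 >= 41; dual mu = 41 >= 0; complementary slackness 41*(41 - 41) = 0. All KKT conditions hold.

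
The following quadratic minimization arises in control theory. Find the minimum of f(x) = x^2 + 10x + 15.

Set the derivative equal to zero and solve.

f(x) = x^2 + 10x + 15
f'(x) = 2x + (10) = 0
x = -10/2 = -5
f(-5) = -10
Since f''(x) = 2 > 0, this is a minimum.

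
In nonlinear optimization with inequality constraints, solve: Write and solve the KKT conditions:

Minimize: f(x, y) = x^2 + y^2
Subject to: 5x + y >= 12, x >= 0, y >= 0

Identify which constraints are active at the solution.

KKT conditions for min x^2 + y^2 s.t. 5x + 1y >= 12, x >= 0, y >= 0:
Stationarity: 2x = mu*5 + mu_x, 2y = mu*1 + mu_y, with mu, mu_x, mu_y >= 0
Complementary slackness: mu*(5x + y - 12) = 0, mu_x*x = 0, mu_y*y = 0
(0, 0) is infeasible (5*0 + 1*0 < 12), so if mu = 0 stationarity would force x = mu_x/2 >= 0, y = mu_y/2 >= 0 with mu_x*x = mu_y*y = 0, i.e. x = y = 0: contradiction. Hence mu > 0 and 5x + y = 12 is active.
Try x > 0, y > 0 (so mu_x = mu_y = 0): x = 5*mu/2, y = 1*mu/2
Substitute: 5*(5*mu/2) + 1*(1*mu/2) = 12
  mu*26/2 = 12 => mu = 12/13
x* = 30/13 > 0, y* = 6/13 > 0, consistent with mu_x = mu_y = 0.
f is convex and the constraints are linear, so this KKT point is the global minimum.
f* = 72/13
Active constraints: 5x + y >= 12 (holds with equality, mu = 12/13 > 0); x >= 0 and y >= 0 are inactive (mu_x = mu_y = 0).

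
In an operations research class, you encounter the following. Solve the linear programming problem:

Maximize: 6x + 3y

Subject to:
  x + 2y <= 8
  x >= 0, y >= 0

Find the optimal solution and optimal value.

The feasible region has vertices at [(0, 0), (8, 0), (0, 4)].
Checking objective 6x + 3y at each vertex:
  (0, 0): 6*0 + 3*0 = 0
  (8, 0): 6*8 + 3*0 = 48
  (0, 4): 6*0 + 3*4 = 12
Maximum is 48 at (8, 0).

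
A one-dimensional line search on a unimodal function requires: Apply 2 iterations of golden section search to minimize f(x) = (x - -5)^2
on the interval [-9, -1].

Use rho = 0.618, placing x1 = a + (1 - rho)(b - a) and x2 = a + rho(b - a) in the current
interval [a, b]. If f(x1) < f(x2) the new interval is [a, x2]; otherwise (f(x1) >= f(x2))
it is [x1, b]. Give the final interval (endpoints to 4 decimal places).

Golden section search for min of f(x) = (x - -5)^2 on [-9, -1].
Each step: x1 = a + (1 - rho)(b - a), x2 = a + rho(b - a); if f(x1) < f(x2) keep [a, x2], otherwise keep [x1, b].
Step 1: [-9.0000, -1.0000], x1=-5.9440 (f=0.8911), x2=-4.0560 (f=0.8911); f(x1) = f(x2) (tie, not '<') => keep [-5.9440, -1.0000]
Step 2: [-5.9440, -1.0000], x1=-4.0554 (f=0.8923), x2=-2.8886 (f=4.4580); f(x1) < f(x2) => keep [-5.9440, -2.8886]
Final interval: [-5.9440, -2.8886]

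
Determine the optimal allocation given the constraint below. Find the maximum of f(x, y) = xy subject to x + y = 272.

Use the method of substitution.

Substitute y = 272 - x into f(x,y) = xy:
g(x) = x(272 - x) = 272x - x^2
g'(x) = 272 - 2x = 0  =>  x = 136
y = 272 - 136 = 136
Maximum value = 136 * 136 = 18496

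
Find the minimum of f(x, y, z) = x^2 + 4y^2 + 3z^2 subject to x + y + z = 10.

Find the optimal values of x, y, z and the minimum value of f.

Using Lagrange multipliers on f = x^2 + 4y^2 + 3z^2 with constraint x + y + z = 10:
Conditions: 2*1*x = lambda, 2*4*y = lambda, 2*3*z = lambda
So x = lambda/2, y = lambda/8, z = lambda/6
Substituting into constraint: lambda * (19/24) = 10
lambda = 240/19
x = 120/19, y = 30/19, z = 40/19
Minimum value = 1200/19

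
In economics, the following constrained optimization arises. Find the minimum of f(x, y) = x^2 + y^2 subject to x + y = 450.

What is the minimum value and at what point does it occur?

Substitute y = 450 - x into f(x,y) = x^2 + y^2:
g(x) = x^2 + (450 - x)^2 = 2x^2 - 900x + 202500
g'(x) = 4x - 900 = 0  =>  x = 225
y = 450 - 225 = 225
Minimum value = 225^2 + 225^2 = 101250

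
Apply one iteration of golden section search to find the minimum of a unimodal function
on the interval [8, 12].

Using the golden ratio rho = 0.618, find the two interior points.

Golden section search on [8, 12].
Golden ratio rho = 0.618 (approx).
Interior points:
  x_1 = 8 + (1-0.618)*4 = 9.5280
  x_2 = 8 + 0.618*4 = 10.4720
Compare f(x_1) and f(x_2) to determine which subinterval to keep.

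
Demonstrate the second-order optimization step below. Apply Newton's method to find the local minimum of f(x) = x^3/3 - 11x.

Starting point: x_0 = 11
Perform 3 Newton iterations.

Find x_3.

f(x) = x^3/3 - 11x
f'(x) = x^2 - 11, f''(x) = 2x
Newton update: x_{n+1} = x_n - (x_n^2 - 11)/(2*x_n)
Step 1: x_0 = 11, f'=110, f''=22, x_1 = 6
Step 2: x_1 = 6, f'=25, f''=12, x_2 = 47/12
Step 3: x_2 = 47/12, f'=625/144, f''=47/6, x_3 = 3793/1128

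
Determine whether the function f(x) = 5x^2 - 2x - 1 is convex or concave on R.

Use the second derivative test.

f(x) = 5x^2 - 2x - 1
f'(x) = 10x - 2
f''(x) = 10
Since f''(x) = 10 > 0 for all x, f is convex on R.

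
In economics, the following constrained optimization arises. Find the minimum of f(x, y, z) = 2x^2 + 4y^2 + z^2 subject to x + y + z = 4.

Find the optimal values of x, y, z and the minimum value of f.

Using Lagrange multipliers on f = 2x^2 + 4y^2 + z^2 with constraint x + y + z = 4:
Conditions: 2*2*x = lambda, 2*4*y = lambda, 2*1*z = lambda
So x = lambda/4, y = lambda/8, z = lambda/2
Substituting into constraint: lambda * (7/8) = 4
lambda = 32/7
x = 8/7, y = 4/7, z = 16/7
Minimum value = 64/7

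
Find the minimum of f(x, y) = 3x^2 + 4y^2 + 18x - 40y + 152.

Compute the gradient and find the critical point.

f(x,y) = 3x^2 + 4y^2 + 18x - 40y + 152
df/dx = 6x + (18) = 0  =>  x = -3
df/dy = 8y + (-40) = 0  =>  y = 5
f(-3, 5) = 3*(-3)^2 + 4*(5)^2 + 18*(-3) + -40*(5) + 152 = 25
Hessian is diagonal with entries 6, 8 > 0, so this is a minimum.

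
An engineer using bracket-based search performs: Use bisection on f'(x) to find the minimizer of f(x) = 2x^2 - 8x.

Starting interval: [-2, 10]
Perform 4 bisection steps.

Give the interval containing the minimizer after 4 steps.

Finding critical point of f(x) = 2x^2 - 8x using bisection on f'(x) = 4x + -8.
f'(x) = 0 when x = 2.
Starting interval: [-2, 10]
Step 1: mid = 4, f'(mid) = 8, new interval = [-2, 4]
Step 2: mid = 1, f'(mid) = -4, new interval = [1, 4]
Step 3: mid = 5/2, f'(mid) = 2, new interval = [1, 5/2]
Step 4: mid = 7/4, f'(mid) = -1, new interval = [7/4, 5/2]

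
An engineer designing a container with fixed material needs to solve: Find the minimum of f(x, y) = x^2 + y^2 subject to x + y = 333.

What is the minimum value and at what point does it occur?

Substitute y = 333 - x into f(x,y) = x^2 + y^2:
g(x) = x^2 + (333 - x)^2 = 2x^2 - 666x + 110889
g'(x) = 4x - 666 = 0  =>  x = 333/2
y = 333 - 333/2 = 333/2
Minimum value = (333/2)^2 + (333/2)^2 = 110889/2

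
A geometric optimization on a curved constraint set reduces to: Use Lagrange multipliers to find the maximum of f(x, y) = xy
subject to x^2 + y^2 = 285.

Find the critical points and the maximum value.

Lagrange conditions: y = 2*lambda*x and x = 2*lambda*y
If x = 0 then y = 0, violating the constraint, so x, y != 0.
Dividing: y/x = x/y => x^2 = y^2 => y = x or y = -x
Constraint: 2x^2 = 285 => x^2 = 285/2 => x = +/-sqrt(285/2)
Critical points: (sqrt(285/2), sqrt(285/2)), (-sqrt(285/2), -sqrt(285/2)), (sqrt(285/2), -sqrt(285/2)), (-sqrt(285/2), sqrt(285/2))
  y = x:  xy = x^2 = 285/2  at (sqrt(285/2), sqrt(285/2)) and (-sqrt(285/2), -sqrt(285/2))
  y = -x: xy = -x^2 = -285/2 at (sqrt(285/2), -sqrt(285/2)) and (-sqrt(285/2), sqrt(285/2))
Maximum xy = 285/2 at (sqrt(285/2), sqrt(285/2)) and (-sqrt(285/2), -sqrt(285/2))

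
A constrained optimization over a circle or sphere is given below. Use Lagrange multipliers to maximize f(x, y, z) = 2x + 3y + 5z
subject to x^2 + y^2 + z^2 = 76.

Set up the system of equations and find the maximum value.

Lagrange conditions: 2 = 2*lambda*x, 3 = 2*lambda*y, 5 = 2*lambda*z
So x:2 = y:3 = z:5, i.e. x = 2t, y = 3t, z = 5t
Constraint: t^2*(2^2 + 3^2 + 5^2) = 76
  t^2 * 38 = 76  =>  t = sqrt(2)
Maximum = 2*2t + 3*3t + 5*5t = 38*sqrt(2) = sqrt(2888)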